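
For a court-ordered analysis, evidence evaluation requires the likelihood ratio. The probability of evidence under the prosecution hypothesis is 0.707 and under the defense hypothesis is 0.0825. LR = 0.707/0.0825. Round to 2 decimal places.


Likelihood ratio calculation:
LR = P(E|Hp) / P(E|Hd)
LR = 0.707 / 0.0825
LR = 8.57

8.57


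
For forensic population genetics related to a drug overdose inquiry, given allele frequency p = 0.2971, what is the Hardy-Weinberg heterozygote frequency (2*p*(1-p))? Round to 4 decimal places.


Hardy-Weinberg heterozygote frequency:
q = 1 - p = 1 - 0.2971 = 0.7029
2pq = 2 * 0.2971 * 0.7029 = 0.4177

0.4177


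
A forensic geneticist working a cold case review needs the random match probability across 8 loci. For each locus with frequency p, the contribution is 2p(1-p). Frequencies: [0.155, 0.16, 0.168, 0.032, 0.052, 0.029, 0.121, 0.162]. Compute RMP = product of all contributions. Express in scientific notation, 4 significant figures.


Computing RMP for 8 loci:
Locus 1: 2 * 0.155 * 0.845 = 0.26195
Locus 2: 2 * 0.16 * 0.84 = 0.2688
Locus 3: 2 * 0.168 * 0.832 = 0.279552
Locus 4: 2 * 0.032 * 0.968 = 0.061952
Locus 5: 2 * 0.052 * 0.948 = 0.098592
Locus 6: 2 * 0.029 * 0.971 = 0.056318
Locus 7: 2 * 0.121 * 0.879 = 0.212718
Locus 8: 2 * 0.162 * 0.838 = 0.271512
RMP = 3.911e-07

3.911e-07


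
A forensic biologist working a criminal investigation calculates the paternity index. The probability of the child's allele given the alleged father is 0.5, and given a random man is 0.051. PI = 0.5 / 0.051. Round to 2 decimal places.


Paternity Index calculation:
PI = P(allele|father) / P(allele|random)
PI = 0.5 / 0.051
PI = 9.80

9.80


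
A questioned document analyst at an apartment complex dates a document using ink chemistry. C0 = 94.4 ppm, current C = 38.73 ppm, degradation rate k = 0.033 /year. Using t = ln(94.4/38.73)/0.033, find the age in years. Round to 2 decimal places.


Document age estimation:
C0/C = 94.4 / 38.73 = 2.437387
ln(C0/C) = 0.890927
t = 0.890927 / 0.033 = 27.00 years

27.00


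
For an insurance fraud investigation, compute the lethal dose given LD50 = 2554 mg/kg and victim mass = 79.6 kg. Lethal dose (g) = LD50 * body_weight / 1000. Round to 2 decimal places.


Lethal dose calculation:
Lethal dose = LD50 * body_weight / 1000
= 2554 * 79.6 / 1000
= 203298.4 / 1000
= 203.30 g

203.30


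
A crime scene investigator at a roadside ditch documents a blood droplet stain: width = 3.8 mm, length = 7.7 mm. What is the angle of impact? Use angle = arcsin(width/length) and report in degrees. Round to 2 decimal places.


Blood spatter impact angle calculation:
width / length = 3.8 / 7.7 = 0.493506
angle = arcsin(0.493506)
angle = 29.57 degrees

29.57


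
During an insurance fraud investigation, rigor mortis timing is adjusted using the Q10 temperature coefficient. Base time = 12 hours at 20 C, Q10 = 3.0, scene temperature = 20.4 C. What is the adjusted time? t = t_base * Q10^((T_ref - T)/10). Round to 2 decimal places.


Rigor mortis time adjustment:
Exponent = (T_ref - T_actual) / 10 = (20 - 20.4) / 10 = -0.04
Q10 factor = 3.0^-0.04 = 0.95701
t_adjusted = 12 * 0.95701 = 11.48 hours

11.48


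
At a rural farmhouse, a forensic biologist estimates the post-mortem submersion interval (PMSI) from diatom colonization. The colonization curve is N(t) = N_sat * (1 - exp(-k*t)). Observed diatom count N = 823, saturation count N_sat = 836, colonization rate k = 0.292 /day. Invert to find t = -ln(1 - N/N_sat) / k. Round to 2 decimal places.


PMSI from diatom colonization curve:
N / N_sat = 823 / 836 = 0.98445
1 - N/N_sat = 0.01555
ln(1 - N/N_sat) = -4.163695
t = -ln(1 - N/N_sat) / k = -(-4.163695) / 0.292 = 14.26 days

14.26


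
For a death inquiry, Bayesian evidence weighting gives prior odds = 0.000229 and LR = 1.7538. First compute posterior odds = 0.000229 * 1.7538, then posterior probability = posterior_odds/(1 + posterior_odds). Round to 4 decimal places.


Bayesian evidence evaluation:
Posterior odds = prior_odds * LR = 0.000229 * 1.7538 = 0.0004016202
Posterior probability = posterior_odds / (1 + posterior_odds)
= 0.0004016202 / (1 + 0.0004016202)
= 0.0004016202 / 1.0004016202
= 0.0004

0.0004


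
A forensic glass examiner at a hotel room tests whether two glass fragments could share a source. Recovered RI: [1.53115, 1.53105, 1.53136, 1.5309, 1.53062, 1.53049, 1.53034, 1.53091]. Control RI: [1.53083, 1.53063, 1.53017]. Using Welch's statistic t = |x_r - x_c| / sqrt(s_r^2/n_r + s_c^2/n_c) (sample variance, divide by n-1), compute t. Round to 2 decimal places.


Welch's t-criterion for glass RI comparison:
Recovered mean = sum / n_r = 12.24682 / 8 = 1.5308525
Control mean = sum / n_c = 4.59163 / 3 = 1.5305433
Recovered sample variance s_r^2 = 1.19821e-07
Control sample variance s_c^2 = 1.14533e-07
Welch SE (unpooled) = sqrt(s_r^2/n_r + s_c^2/n_c) = sqrt(1.49777e-08 + 3.81778e-08) = sqrt(5.31555e-08) = 0.000230555
|mean_r - mean_c| = 0.000309167
t = 0.000309167 / 0.000230555 = 1.34

1.34


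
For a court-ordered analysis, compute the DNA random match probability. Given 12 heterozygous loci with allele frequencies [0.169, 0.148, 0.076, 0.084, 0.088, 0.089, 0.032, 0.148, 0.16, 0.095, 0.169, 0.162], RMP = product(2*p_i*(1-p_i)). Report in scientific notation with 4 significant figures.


Computing RMP for 12 loci:
Locus 1: 2 * 0.169 * 0.831 = 0.280878
Locus 2: 2 * 0.148 * 0.852 = 0.252192
Locus 3: 2 * 0.076 * 0.924 = 0.140448
Locus 4: 2 * 0.084 * 0.916 = 0.153888
Locus 5: 2 * 0.088 * 0.912 = 0.160512
Locus 6: 2 * 0.089 * 0.911 = 0.162158
Locus 7: 2 * 0.032 * 0.968 = 0.061952
Locus 8: 2 * 0.148 * 0.852 = 0.252192
Locus 9: 2 * 0.16 * 0.84 = 0.2688
Locus 10: 2 * 0.095 * 0.905 = 0.17195
Locus 11: 2 * 0.169 * 0.831 = 0.280878
Locus 12: 2 * 0.162 * 0.838 = 0.271512
RMP = 2.195e-09

2.195e-09


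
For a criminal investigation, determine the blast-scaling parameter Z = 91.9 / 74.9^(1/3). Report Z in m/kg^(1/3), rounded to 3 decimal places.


Scaled distance calculation:
W^(1/3) = 74.9^(1/3) = 4.215288
Z = R / W^(1/3) = 91.9 / 4.215288
Z = 21.802 m/kg^(1/3)

21.802


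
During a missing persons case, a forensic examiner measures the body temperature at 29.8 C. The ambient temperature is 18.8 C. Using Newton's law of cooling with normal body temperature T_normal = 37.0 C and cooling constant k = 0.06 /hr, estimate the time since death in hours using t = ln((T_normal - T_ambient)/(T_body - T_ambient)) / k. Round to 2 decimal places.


Using Newton's law of cooling:
t = ln((T_normal - T_ambient) / (T_body - T_ambient)) / k
T_normal - T_ambient = 18.2
T_body - T_ambient = 11.0
Ratio = 1.654545
ln(ratio) = 0.503526
t = 0.503526 / 0.06 = 8.39 hours

8.39


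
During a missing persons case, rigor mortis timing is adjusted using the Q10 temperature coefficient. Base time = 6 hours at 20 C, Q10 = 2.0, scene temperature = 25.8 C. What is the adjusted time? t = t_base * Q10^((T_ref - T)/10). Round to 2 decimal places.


Rigor mortis time adjustment:
Exponent = (T_ref - T_actual) / 10 = (20 - 25.8) / 10 = -0.58
Q10 factor = 2.0^-0.58 = 0.66896
t_adjusted = 6 * 0.66896 = 4.01 hours

4.01


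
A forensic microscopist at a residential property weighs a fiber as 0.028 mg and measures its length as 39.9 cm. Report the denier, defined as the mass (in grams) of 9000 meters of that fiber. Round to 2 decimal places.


Denier calculation:
Mass in grams = 0.028 mg / 1000 = 0.000028 g
Length in meters = 39.9 cm / 100 = 0.399 m
Linear density = mass / length = 0.000028 / 0.399 = 0.00007018 g/m
Denier = (g/m) * 9000 = 0.00007018 * 9000 = 0.63

0.63


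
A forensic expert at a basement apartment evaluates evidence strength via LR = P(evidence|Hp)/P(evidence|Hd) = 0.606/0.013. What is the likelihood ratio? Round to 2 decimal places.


Likelihood ratio calculation:
LR = P(E|Hp) / P(E|Hd)
LR = 0.606 / 0.013
LR = 46.62

46.62


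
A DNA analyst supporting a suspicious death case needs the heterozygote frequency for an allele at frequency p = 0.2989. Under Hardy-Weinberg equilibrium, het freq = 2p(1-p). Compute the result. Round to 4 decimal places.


Hardy-Weinberg heterozygote frequency:
q = 1 - p = 1 - 0.2989 = 0.7011
2pq = 2 * 0.2989 * 0.7011 = 0.4191

0.4191


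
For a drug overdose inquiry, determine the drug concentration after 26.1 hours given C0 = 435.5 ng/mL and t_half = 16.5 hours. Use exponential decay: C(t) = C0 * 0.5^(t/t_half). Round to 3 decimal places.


Drug concentration decay:
Number of half-lives = t / t_half = 26.1 / 16.5 = 1.581818
Decay factor = 0.5^1.581818 = 0.33406066
C(t) = 435.5 * 0.33406066 = 145.483 ng/mL

145.483


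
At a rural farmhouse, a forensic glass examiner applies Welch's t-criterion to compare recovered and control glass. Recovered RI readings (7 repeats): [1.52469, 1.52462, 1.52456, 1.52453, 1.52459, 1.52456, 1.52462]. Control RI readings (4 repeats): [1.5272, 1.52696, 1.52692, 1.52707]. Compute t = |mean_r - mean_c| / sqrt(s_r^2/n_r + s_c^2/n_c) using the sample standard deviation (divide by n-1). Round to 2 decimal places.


Welch's t-criterion for glass RI comparison:
Recovered mean = sum / n_r = 10.67217 / 7 = 1.5245957
Control mean = sum / n_c = 6.10815 / 4 = 1.5270375
Recovered sample variance s_r^2 = 2.82857e-09
Control sample variance s_c^2 = 1.57583e-08
Welch SE (unpooled) = sqrt(s_r^2/n_r + s_c^2/n_c) = sqrt(4.04082e-10 + 3.93958e-09) = sqrt(4.34366e-09) = 6.59064e-05
|mean_r - mean_c| = 0.00244179
t = 0.00244179 / 6.59064e-05 = 37.05

37.05


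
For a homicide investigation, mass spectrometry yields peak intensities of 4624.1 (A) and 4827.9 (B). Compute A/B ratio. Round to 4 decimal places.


Spectral peak ratio:
Peak A = 4624.1 counts
Peak B = 4827.9 counts
Ratio = 4624.1 / 4827.9 = 0.9578

0.9578


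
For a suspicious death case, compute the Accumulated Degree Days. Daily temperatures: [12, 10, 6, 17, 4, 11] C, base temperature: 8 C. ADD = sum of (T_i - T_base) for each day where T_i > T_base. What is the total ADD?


Computing ADD day by day:
Day 1: max(0, 12 - 8) = 4
Day 2: max(0, 10 - 8) = 2
Day 3: max(0, 6 - 8) = 0
Day 4: max(0, 17 - 8) = 9
Day 5: max(0, 4 - 8) = 0
Day 6: max(0, 11 - 8) = 3
Total ADD = 18

18


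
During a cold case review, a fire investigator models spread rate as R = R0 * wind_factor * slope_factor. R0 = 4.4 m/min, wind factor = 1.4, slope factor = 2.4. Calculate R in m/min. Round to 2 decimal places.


Fire spread rate calculation:
R = R0 * wind_factor * slope_factor
= 4.4 * 1.4 * 2.4
= 6.16 * 2.4
= 14.78 m/min

14.78


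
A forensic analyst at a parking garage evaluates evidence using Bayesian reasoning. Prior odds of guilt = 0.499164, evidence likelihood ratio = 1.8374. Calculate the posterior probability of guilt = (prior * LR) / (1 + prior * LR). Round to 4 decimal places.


Bayesian evidence evaluation:
Posterior odds = prior_odds * LR = 0.499164 * 1.8374 = 0.9171639
Posterior probability = posterior_odds / (1 + posterior_odds)
= 0.9171639 / (1 + 0.9171639)
= 0.9171639 / 1.9171639
= 0.4784

0.4784


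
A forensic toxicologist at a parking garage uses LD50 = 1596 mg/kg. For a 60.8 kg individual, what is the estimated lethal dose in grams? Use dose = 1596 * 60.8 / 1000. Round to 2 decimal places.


Lethal dose calculation:
Lethal dose = LD50 * body_weight / 1000
= 1596 * 60.8 / 1000
= 97036.8 / 1000
= 97.04 g

97.04


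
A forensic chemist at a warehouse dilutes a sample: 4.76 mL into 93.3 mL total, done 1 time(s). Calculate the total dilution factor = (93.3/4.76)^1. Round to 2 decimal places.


Dilution factor calculation:
Single dilution = V_total / V_sample = 93.3 / 4.76 ≈ 19.60084
Number of dilutions = 1
Total DF = (93.3 / 4.76)^1 (full precision, rounded at the end) = 19.60

19.60


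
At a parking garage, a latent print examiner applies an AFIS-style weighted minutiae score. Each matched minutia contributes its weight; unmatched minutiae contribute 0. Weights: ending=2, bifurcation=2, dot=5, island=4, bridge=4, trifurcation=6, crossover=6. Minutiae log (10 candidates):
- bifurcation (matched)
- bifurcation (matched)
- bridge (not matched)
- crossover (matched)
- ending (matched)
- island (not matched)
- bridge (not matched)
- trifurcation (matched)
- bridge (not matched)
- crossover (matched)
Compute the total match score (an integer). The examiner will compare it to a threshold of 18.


Weighted minutiae match score:
  bifurcation: matched, +2 (running total 2)
  bifurcation: matched, +2 (running total 4)
  bridge: not matched, +0
  crossover: matched, +6 (running total 10)
  ending: matched, +2 (running total 12)
  island: not matched, +0
  bridge: not matched, +0
  trifurcation: matched, +6 (running total 18)
  bridge: not matched, +0
  crossover: matched, +6 (running total 24)
Total score = 24
Threshold = 18; verdict = identification

24


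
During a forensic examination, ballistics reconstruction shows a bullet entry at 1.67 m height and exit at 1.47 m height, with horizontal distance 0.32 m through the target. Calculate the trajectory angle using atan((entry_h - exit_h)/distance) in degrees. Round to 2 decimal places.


Bullet trajectory angle:
Height difference = 1.67 - 1.47 = 0.2 m
angle = atan(0.2 / 0.32)
angle = atan(0.625)
angle = 32.01 degrees

32.01


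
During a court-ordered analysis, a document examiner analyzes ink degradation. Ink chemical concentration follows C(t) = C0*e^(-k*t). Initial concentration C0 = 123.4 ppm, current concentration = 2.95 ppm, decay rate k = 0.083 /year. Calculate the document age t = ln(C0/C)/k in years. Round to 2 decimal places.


Document age estimation:
C0/C = 123.4 / 2.95 = 41.830508
ln(C0/C) = 3.733626
t = 3.733626 / 0.083 = 44.98 years

44.98


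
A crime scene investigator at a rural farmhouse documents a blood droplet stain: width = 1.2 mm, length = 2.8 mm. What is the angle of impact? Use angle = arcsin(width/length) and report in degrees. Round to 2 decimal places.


Blood spatter impact angle calculation:
width / length = 1.2 / 2.8 = 0.428571
angle = arcsin(0.428571)
angle = 25.38 degrees

25.38


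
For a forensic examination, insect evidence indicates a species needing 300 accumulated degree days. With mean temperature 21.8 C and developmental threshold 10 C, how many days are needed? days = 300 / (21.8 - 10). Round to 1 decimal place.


Insect development time:
Effective temperature = avg_temp - T_base = 21.8 - 10 = 11.8 C
Days = ADD / effective_temp = 300 / 11.8 = 25.4 days

25.4


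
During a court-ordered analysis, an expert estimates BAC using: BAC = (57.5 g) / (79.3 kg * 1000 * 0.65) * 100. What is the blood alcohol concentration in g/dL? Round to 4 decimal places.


Applying the Widmark formula:
BAC = (dose_g / (body_wt * 1000 * r)) * 100
Denominator = 79.3 * 1000 * 0.65 = 51545
BAC = (57.5 / 51545) * 100
BAC = 0.1116 g/dL

0.1116


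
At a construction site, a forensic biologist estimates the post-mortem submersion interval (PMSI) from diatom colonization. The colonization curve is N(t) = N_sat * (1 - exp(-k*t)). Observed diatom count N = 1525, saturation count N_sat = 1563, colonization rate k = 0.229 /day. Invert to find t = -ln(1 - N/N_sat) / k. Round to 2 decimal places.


PMSI from diatom colonization curve:
N / N_sat = 1525 / 1563 = 0.975688
1 - N/N_sat = 0.024312
ln(1 - N/N_sat) = -3.716785
t = -ln(1 - N/N_sat) / k = -(-3.716785) / 0.229 = 16.23 days

16.23


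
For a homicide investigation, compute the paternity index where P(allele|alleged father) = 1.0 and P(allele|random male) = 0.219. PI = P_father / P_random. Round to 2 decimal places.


Paternity Index calculation:
PI = P(allele|father) / P(allele|random)
PI = 1.0 / 0.219
PI = 4.57

4.57


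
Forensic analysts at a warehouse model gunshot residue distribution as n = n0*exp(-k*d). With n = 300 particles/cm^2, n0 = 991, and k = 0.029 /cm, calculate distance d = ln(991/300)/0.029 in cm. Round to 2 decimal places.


GSR distance calculation:
n0/n = 991 / 300 = 3.303333
ln(n0/n) = 1.194932
d = 1.194932 / 0.029 = 41.20 cm

41.20


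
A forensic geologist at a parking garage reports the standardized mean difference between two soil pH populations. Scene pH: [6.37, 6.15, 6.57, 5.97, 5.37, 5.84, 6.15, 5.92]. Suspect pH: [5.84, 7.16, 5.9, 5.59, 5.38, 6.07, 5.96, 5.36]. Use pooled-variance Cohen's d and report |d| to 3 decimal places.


Pooled-variance Cohen's d for soil pH comparison:
Scene mean = 48.34 / 8 = 6.0425
Suspect mean = 47.26 / 8 = 5.9075
Scene sample variance s_s^2 = 0.131736
Suspect sample variance s_c^2 = 0.325907
Pooled variance = ((n_s-1)*s_s^2 + (n_c-1)*s_c^2) / (n_s + n_c - 2) = 0.228821
Pooled SD = sqrt(0.228821) = 0.478352
Mean difference = 0.135
|d| = |0.135| / 0.478352 = 0.282

0.282


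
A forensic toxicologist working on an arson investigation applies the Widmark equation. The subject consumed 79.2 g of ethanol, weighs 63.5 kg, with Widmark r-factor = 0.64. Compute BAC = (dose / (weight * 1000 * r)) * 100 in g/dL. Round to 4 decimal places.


Applying the Widmark formula:
BAC = (dose_g / (body_wt * 1000 * r)) * 100
Denominator = 63.5 * 1000 * 0.64 = 40640
BAC = (79.2 / 40640) * 100
BAC = 0.1949 g/dL

0.1949


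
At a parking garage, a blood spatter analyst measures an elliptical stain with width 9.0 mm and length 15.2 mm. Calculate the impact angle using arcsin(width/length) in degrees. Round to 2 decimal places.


Blood spatter impact angle calculation:
width / length = 9.0 / 15.2 = 0.592105
angle = arcsin(0.592105)
angle = 36.31 degrees

36.31


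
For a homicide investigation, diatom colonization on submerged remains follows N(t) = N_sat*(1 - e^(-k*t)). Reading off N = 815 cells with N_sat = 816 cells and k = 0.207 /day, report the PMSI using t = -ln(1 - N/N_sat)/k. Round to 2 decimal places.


PMSI from diatom colonization curve:
N / N_sat = 815 / 816 = 0.998775
1 - N/N_sat = 0.001225
ln(1 - N/N_sat) = -6.704814
t = -ln(1 - N/N_sat) / k = -(-6.704814) / 0.207 = 32.39 days

32.39


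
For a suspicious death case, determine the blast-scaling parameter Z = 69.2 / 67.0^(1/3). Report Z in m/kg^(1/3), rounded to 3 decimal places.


Scaled distance calculation:
W^(1/3) = 67.0^(1/3) = 4.061548
Z = R / W^(1/3) = 69.2 / 4.061548
Z = 17.038 m/kg^(1/3)

17.038


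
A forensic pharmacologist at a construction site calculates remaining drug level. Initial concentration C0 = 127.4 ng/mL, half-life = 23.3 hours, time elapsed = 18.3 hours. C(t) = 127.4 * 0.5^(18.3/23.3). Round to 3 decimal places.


Drug concentration decay:
Number of half-lives = t / t_half = 18.3 / 23.3 = 0.785408
Decay factor = 0.5^0.785408 = 0.58018785
C(t) = 127.4 * 0.58018785 = 73.916 ng/mL

73.916


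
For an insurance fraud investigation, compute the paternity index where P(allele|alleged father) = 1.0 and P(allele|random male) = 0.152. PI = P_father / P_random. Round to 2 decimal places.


Paternity Index calculation:
PI = P(allele|father) / P(allele|random)
PI = 1.0 / 0.152
PI = 6.58

6.58


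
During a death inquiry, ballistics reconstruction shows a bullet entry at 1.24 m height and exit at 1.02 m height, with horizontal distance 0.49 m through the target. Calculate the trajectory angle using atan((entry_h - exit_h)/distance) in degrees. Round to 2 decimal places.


Bullet trajectory angle:
Height difference = 1.24 - 1.02 = 0.22 m
angle = atan(0.22 / 0.49)
angle = atan(0.44898)
angle = 24.18 degrees

24.18


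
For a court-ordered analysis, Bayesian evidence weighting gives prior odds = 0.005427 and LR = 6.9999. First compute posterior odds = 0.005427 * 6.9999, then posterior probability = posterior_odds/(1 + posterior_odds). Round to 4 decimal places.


Bayesian evidence evaluation:
Posterior odds = prior_odds * LR = 0.005427 * 6.9999 = 0.03798846
Posterior probability = posterior_odds / (1 + posterior_odds)
= 0.03798846 / (1 + 0.03798846)
= 0.03798846 / 1.03798846
= 0.0366

0.0366


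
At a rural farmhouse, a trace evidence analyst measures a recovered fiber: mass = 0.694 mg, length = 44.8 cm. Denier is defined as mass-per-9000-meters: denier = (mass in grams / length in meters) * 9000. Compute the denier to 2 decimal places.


Denier calculation:
Mass in grams = 0.694 mg / 1000 = 0.000694 g
Length in meters = 44.8 cm / 100 = 0.448 m
Linear density = mass / length = 0.000694 / 0.448 = 0.00154911 g/m
Denier = (g/m) * 9000 = 0.00154911 * 9000 = 13.94

13.94


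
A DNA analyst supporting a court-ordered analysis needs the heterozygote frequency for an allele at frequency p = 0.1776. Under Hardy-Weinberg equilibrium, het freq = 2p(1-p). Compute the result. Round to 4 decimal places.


Hardy-Weinberg heterozygote frequency:
q = 1 - p = 1 - 0.1776 = 0.8224
2pq = 2 * 0.1776 * 0.8224 = 0.2921

0.2921


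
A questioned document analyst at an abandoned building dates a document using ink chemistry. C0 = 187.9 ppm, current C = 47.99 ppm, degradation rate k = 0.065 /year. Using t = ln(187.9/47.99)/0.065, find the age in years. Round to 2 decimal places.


Document age estimation:
C0/C = 187.9 / 47.99 = 3.915399
ln(C0/C) = 1.364917
t = 1.364917 / 0.065 = 21.00 years

21.00


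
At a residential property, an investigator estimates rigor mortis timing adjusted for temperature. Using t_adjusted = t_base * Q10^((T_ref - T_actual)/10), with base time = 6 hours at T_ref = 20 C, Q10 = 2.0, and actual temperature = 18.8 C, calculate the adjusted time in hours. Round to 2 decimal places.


Rigor mortis time adjustment:
Exponent = (T_ref - T_actual) / 10 = (20 - 18.8) / 10 = 0.12
Q10 factor = 2.0^0.12 = 1.08673
t_adjusted = 6 * 1.08673 = 6.52 hours

6.52


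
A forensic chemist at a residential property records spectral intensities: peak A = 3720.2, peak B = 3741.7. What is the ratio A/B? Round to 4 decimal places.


Spectral peak ratio:
Peak A = 3720.2 counts
Peak B = 3741.7 counts
Ratio = 3720.2 / 3741.7 = 0.9943

0.9943


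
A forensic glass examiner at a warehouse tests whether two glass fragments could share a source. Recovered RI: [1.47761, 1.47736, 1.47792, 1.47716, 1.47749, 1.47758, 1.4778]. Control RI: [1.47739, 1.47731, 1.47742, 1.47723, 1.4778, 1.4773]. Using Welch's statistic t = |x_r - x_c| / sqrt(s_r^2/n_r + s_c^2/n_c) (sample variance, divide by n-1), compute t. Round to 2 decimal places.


Welch's t-criterion for glass RI comparison:
Recovered mean = sum / n_r = 10.34292 / 7 = 1.47756
Control mean = sum / n_c = 8.86445 / 6 = 1.4774083
Recovered sample variance s_r^2 = 6.58333e-08
Control sample variance s_c^2 = 4.14167e-08
Welch SE (unpooled) = sqrt(s_r^2/n_r + s_c^2/n_c) = sqrt(9.40476e-09 + 6.90278e-09) = sqrt(1.63075e-08) = 0.000127701
|mean_r - mean_c| = 0.000151667
t = 0.000151667 / 0.000127701 = 1.19

1.19


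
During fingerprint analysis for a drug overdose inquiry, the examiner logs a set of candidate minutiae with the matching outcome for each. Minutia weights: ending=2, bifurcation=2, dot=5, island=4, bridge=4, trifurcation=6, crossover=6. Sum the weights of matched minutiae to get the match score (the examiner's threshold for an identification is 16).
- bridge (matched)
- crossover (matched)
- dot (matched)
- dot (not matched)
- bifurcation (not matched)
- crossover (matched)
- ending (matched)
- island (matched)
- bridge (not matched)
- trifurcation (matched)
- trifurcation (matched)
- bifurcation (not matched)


Weighted minutiae match score:
  bridge: matched, +4 (running total 4)
  crossover: matched, +6 (running total 10)
  dot: matched, +5 (running total 15)
  dot: not matched, +0
  bifurcation: not matched, +0
  crossover: matched, +6 (running total 21)
  ending: matched, +2 (running total 23)
  island: matched, +4 (running total 27)
  bridge: not matched, +0
  trifurcation: matched, +6 (running total 33)
  trifurcation: matched, +6 (running total 39)
  bifurcation: not matched, +0
Total score = 39
Threshold = 16; verdict = identification

39


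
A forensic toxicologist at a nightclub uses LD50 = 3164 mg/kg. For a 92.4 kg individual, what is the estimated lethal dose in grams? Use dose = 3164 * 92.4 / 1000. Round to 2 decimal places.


Lethal dose calculation:
Lethal dose = LD50 * body_weight / 1000
= 3164 * 92.4 / 1000
= 292353.6 / 1000
= 292.35 g

292.35


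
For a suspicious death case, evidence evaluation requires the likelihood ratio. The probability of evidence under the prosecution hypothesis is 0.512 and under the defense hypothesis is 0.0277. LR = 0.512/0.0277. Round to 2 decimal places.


Likelihood ratio calculation:
LR = P(E|Hp) / P(E|Hd)
LR = 0.512 / 0.0277
LR = 18.48

18.48


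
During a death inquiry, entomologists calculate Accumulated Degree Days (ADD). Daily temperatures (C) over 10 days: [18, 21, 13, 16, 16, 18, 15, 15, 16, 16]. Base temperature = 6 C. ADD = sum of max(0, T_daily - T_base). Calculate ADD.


Computing ADD day by day:
Day 1: max(0, 18 - 6) = 12
Day 2: max(0, 21 - 6) = 15
Day 3: max(0, 13 - 6) = 7
Day 4: max(0, 16 - 6) = 10
Day 5: max(0, 16 - 6) = 10
Day 6: max(0, 18 - 6) = 12
Day 7: max(0, 15 - 6) = 9
Day 8: max(0, 15 - 6) = 9
Day 9: max(0, 16 - 6) = 10
Day 10: max(0, 16 - 6) = 10
Total ADD = 104

104


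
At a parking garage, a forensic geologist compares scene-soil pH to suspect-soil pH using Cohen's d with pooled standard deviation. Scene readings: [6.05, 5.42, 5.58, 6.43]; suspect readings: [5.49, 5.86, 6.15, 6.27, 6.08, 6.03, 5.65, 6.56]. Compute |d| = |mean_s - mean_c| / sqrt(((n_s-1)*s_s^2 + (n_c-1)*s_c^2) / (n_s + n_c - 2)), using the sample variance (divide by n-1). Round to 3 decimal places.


Pooled-variance Cohen's d for soil pH comparison:
Scene mean = 23.48 / 4 = 5.87
Suspect mean = 48.09 / 8 = 6.01125
Scene sample variance s_s^2 = 0.210867
Suspect sample variance s_c^2 = 0.116784
Pooled variance = ((n_s-1)*s_s^2 + (n_c-1)*s_c^2) / (n_s + n_c - 2) = 0.145009
Pooled SD = sqrt(0.145009) = 0.3808
Mean difference = -0.14125
|d| = |-0.14125| / 0.3808 = 0.371

0.371


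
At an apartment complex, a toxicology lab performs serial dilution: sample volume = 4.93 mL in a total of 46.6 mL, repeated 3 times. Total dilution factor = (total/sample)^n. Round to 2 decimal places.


Dilution factor calculation:
Single dilution = V_total / V_sample = 46.6 / 4.93 ≈ 9.452333
Number of dilutions = 3
Total DF = (46.6 / 4.93)^3 (full precision, rounded at the end) = 844.53

844.53


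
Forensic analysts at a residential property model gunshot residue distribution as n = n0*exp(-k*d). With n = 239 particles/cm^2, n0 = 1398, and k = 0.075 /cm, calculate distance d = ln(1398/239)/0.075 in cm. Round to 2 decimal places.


GSR distance calculation:
n0/n = 1398 / 239 = 5.849372
ln(n0/n) = 1.766334
d = 1.766334 / 0.075 = 23.55 cm

23.55


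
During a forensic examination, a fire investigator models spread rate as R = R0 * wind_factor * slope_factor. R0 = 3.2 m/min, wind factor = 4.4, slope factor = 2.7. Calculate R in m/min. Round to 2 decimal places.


Fire spread rate calculation:
R = R0 * wind_factor * slope_factor
= 3.2 * 4.4 * 2.7
= 14.08 * 2.7
= 38.02 m/min

38.02


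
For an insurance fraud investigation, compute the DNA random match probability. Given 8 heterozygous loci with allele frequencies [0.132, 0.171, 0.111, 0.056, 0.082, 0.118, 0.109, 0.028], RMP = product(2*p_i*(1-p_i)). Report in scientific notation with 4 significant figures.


Computing RMP for 8 loci:
Locus 1: 2 * 0.132 * 0.868 = 0.229152
Locus 2: 2 * 0.171 * 0.829 = 0.283518
Locus 3: 2 * 0.111 * 0.889 = 0.197358
Locus 4: 2 * 0.056 * 0.944 = 0.105728
Locus 5: 2 * 0.082 * 0.918 = 0.150552
Locus 6: 2 * 0.118 * 0.882 = 0.208152
Locus 7: 2 * 0.109 * 0.891 = 0.194238
Locus 8: 2 * 0.028 * 0.972 = 0.054432
RMP = 4.492e-07

4.492e-07


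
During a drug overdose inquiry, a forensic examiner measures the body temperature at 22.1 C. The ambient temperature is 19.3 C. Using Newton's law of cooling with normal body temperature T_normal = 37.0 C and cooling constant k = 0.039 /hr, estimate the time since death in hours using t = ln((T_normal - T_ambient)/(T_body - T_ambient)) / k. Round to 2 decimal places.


Using Newton's law of cooling:
t = ln((T_normal - T_ambient) / (T_body - T_ambient)) / k
T_normal - T_ambient = 17.7
T_body - T_ambient = 2.8
Ratio = 6.321429
ln(ratio) = 1.843945
t = 1.843945 / 0.039 = 47.28 hours

47.28


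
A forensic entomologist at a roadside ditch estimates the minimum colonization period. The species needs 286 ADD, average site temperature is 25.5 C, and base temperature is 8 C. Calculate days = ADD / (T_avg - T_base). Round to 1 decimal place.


Insect development time:
Effective temperature = avg_temp - T_base = 25.5 - 8 = 17.5 C
Days = ADD / effective_temp = 286 / 17.5 = 16.3 days

16.3


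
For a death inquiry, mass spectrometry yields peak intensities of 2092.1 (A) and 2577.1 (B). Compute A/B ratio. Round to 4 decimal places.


Spectral peak ratio:
Peak A = 2092.1 counts
Peak B = 2577.1 counts
Ratio = 2092.1 / 2577.1 = 0.8118

0.8118


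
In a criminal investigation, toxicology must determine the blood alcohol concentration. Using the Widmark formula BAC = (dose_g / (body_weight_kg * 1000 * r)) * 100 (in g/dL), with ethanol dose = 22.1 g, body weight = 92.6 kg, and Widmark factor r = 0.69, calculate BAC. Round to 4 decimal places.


Applying the Widmark formula:
BAC = (dose_g / (body_wt * 1000 * r)) * 100
Denominator = 92.6 * 1000 * 0.69 = 63894
BAC = (22.1 / 63894) * 100
BAC = 0.0346 g/dL

0.0346


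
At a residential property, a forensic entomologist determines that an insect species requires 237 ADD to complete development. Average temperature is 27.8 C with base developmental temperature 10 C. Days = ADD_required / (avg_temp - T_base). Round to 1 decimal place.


Insect development time:
Effective temperature = avg_temp - T_base = 27.8 - 10 = 17.8 C
Days = ADD / effective_temp = 237 / 17.8 = 13.3 days

13.3


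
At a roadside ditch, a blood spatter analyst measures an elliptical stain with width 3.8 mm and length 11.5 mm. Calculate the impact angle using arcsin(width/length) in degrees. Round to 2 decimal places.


Blood spatter impact angle calculation:
width / length = 3.8 / 11.5 = 0.330435
angle = arcsin(0.330435)
angle = 19.30 degrees

19.30


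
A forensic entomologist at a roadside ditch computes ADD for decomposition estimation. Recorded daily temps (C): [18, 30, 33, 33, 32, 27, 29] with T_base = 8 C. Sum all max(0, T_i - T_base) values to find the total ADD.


Computing ADD day by day:
Day 1: max(0, 18 - 8) = 10
Day 2: max(0, 30 - 8) = 22
Day 3: max(0, 33 - 8) = 25
Day 4: max(0, 33 - 8) = 25
Day 5: max(0, 32 - 8) = 24
Day 6: max(0, 27 - 8) = 19
Day 7: max(0, 29 - 8) = 21
Total ADD = 146

146


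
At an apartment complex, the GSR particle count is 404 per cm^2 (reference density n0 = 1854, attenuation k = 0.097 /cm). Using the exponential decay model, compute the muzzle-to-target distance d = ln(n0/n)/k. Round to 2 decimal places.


GSR distance calculation:
n0/n = 1854 / 404 = 4.589109
ln(n0/n) = 1.523686
d = 1.523686 / 0.097 = 15.71 cm

15.71


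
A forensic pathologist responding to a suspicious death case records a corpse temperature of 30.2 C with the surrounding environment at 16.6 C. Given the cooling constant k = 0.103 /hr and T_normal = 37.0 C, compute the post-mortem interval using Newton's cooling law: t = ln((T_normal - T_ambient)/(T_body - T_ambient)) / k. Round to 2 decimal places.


Using Newton's law of cooling:
t = ln((T_normal - T_ambient) / (T_body - T_ambient)) / k
T_normal - T_ambient = 20.4
T_body - T_ambient = 13.6
Ratio = 1.5
ln(ratio) = 0.405465
t = 0.405465 / 0.103 = 3.94 hours

3.94


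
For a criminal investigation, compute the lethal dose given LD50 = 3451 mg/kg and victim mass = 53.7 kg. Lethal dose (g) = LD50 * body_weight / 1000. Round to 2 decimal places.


Lethal dose calculation:
Lethal dose = LD50 * body_weight / 1000
= 3451 * 53.7 / 1000
= 185318.7 / 1000
= 185.32 g

185.32


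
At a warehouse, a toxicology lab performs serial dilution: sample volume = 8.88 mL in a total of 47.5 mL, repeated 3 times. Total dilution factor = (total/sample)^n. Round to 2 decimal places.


Dilution factor calculation:
Single dilution = V_total / V_sample = 47.5 / 8.88 ≈ 5.349099
Number of dilutions = 3
Total DF = (47.5 / 8.88)^3 (full precision, rounded at the end) = 153.05

153.05


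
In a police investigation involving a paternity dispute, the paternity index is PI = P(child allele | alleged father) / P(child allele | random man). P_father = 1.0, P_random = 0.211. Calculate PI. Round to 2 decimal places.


Paternity Index calculation:
PI = P(allele|father) / P(allele|random)
PI = 1.0 / 0.211
PI = 4.74

4.74


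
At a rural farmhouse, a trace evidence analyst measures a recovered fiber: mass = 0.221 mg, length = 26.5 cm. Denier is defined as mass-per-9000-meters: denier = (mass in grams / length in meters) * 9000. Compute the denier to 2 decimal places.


Denier calculation:
Mass in grams = 0.221 mg / 1000 = 0.000221 g
Length in meters = 26.5 cm / 100 = 0.265 m
Linear density = mass / length = 0.000221 / 0.265 = 0.00083396 g/m
Denier = (g/m) * 9000 = 0.00083396 * 9000 = 7.51

7.51


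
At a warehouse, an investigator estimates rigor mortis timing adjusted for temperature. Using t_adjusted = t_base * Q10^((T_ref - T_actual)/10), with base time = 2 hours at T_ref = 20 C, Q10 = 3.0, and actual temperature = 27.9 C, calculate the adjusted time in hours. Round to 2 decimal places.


Rigor mortis time adjustment:
Exponent = (T_ref - T_actual) / 10 = (20 - 27.9) / 10 = -0.79
Q10 factor = 3.0^-0.79 = 0.41983
t_adjusted = 2 * 0.41983 = 0.84 hours

0.84


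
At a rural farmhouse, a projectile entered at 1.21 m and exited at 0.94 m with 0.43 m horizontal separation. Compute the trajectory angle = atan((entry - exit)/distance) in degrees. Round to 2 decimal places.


Bullet trajectory angle:
Height difference = 1.21 - 0.94 = 0.27 m
angle = atan(0.27 / 0.43)
angle = atan(0.627907)
angle = 32.12 degrees

32.12


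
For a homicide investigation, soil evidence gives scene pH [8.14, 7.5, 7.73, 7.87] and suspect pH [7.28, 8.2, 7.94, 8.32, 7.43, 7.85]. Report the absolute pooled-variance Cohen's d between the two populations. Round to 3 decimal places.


Pooled-variance Cohen's d for soil pH comparison:
Scene mean = 31.24 / 4 = 7.81
Suspect mean = 47.02 / 6 = 7.836667
Scene sample variance s_s^2 = 0.071667
Suspect sample variance s_c^2 = 0.170347
Pooled variance = ((n_s-1)*s_s^2 + (n_c-1)*s_c^2) / (n_s + n_c - 2) = 0.133342
Pooled SD = sqrt(0.133342) = 0.36516
Mean difference = -0.026667
|d| = |-0.026667| / 0.36516 = 0.073

0.073


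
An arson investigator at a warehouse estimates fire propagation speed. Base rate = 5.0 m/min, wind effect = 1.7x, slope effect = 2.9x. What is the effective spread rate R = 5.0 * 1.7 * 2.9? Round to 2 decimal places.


Fire spread rate calculation:
R = R0 * wind_factor * slope_factor
= 5.0 * 1.7 * 2.9
= 8.5 * 2.9
= 24.65 m/min

24.65


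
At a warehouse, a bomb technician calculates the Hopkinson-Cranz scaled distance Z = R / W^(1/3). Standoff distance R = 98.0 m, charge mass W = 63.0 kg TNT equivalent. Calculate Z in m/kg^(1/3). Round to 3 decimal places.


Scaled distance calculation:
W^(1/3) = 63.0^(1/3) = 3.979057
Z = R / W^(1/3) = 98.0 / 3.979057
Z = 24.629 m/kg^(1/3)

24.629


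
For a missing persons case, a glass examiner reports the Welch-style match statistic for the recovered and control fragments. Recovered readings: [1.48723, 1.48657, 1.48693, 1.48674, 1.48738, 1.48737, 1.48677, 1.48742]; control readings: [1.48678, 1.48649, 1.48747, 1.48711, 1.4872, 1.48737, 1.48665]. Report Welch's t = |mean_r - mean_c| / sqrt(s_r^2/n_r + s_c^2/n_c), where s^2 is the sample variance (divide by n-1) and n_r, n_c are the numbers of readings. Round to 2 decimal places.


Welch's t-criterion for glass RI comparison:
Recovered mean = sum / n_r = 11.89641 / 8 = 1.4870512
Control mean = sum / n_c = 10.40907 / 7 = 1.48701
Recovered sample variance s_r^2 = 1.1427e-07
Control sample variance s_c^2 = 1.40033e-07
Welch SE (unpooled) = sqrt(s_r^2/n_r + s_c^2/n_c) = sqrt(1.42837e-08 + 2.00048e-08) = sqrt(3.42885e-08) = 0.000185172
|mean_r - mean_c| = 4.125e-05
t = 4.125e-05 / 0.000185172 = 0.22

0.22


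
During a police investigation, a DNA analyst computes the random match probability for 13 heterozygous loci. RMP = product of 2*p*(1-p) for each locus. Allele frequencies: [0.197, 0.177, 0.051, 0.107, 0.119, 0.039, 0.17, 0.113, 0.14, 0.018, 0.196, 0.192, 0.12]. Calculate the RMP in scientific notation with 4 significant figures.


Computing RMP for 13 loci:
Locus 1: 2 * 0.197 * 0.803 = 0.316382
Locus 2: 2 * 0.177 * 0.823 = 0.291342
Locus 3: 2 * 0.051 * 0.949 = 0.096798
Locus 4: 2 * 0.107 * 0.893 = 0.191102
Locus 5: 2 * 0.119 * 0.881 = 0.209678
Locus 6: 2 * 0.039 * 0.961 = 0.074958
Locus 7: 2 * 0.17 * 0.83 = 0.2822
Locus 8: 2 * 0.113 * 0.887 = 0.200462
Locus 9: 2 * 0.14 * 0.86 = 0.2408
Locus 10: 2 * 0.018 * 0.982 = 0.035352
Locus 11: 2 * 0.196 * 0.804 = 0.315168
Locus 12: 2 * 0.192 * 0.808 = 0.310272
Locus 13: 2 * 0.12 * 0.88 = 0.2112
RMP = 2.665e-10

2.665e-10


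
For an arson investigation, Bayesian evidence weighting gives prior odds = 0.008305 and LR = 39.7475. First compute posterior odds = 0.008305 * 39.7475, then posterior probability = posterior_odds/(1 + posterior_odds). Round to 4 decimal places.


Bayesian evidence evaluation:
Posterior odds = prior_odds * LR = 0.008305 * 39.7475 = 0.330103
Posterior probability = posterior_odds / (1 + posterior_odds)
= 0.330103 / (1 + 0.330103)
= 0.330103 / 1.330103
= 0.2482

0.2482


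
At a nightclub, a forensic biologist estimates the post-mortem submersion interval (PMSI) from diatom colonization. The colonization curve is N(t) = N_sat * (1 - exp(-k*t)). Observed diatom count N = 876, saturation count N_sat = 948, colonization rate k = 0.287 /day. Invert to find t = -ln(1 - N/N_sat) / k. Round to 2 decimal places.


PMSI from diatom colonization curve:
N / N_sat = 876 / 948 = 0.924051
1 - N/N_sat = 0.075949
ln(1 - N/N_sat) = -2.577693
t = -ln(1 - N/N_sat) / k = -(-2.577693) / 0.287 = 8.98 days

8.98


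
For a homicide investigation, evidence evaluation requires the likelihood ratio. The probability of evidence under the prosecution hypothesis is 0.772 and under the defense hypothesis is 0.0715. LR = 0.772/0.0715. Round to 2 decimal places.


Likelihood ratio calculation:
LR = P(E|Hp) / P(E|Hd)
LR = 0.772 / 0.0715
LR = 10.80

10.80


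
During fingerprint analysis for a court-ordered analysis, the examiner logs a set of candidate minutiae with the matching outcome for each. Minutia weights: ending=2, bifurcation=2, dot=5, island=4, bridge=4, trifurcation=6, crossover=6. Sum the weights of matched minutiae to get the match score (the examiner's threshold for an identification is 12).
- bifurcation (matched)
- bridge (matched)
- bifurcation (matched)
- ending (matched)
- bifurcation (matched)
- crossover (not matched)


Weighted minutiae match score:
  bifurcation: matched, +2 (running total 2)
  bridge: matched, +4 (running total 6)
  bifurcation: matched, +2 (running total 8)
  ending: matched, +2 (running total 10)
  bifurcation: matched, +2 (running total 12)
  crossover: not matched, +0
Total score = 12
Threshold = 12; verdict = identification

12


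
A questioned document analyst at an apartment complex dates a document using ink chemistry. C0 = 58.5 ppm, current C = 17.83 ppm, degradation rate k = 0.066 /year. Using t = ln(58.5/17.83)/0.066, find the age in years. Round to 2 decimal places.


Document age estimation:
C0/C = 58.5 / 17.83 = 3.280987
ln(C0/C) = 1.188144
t = 1.188144 / 0.066 = 18.00 years

18.00


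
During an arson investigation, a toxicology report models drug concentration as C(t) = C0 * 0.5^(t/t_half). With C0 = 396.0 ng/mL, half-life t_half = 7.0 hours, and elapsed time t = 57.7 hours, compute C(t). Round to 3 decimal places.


Drug concentration decay:
Number of half-lives = t / t_half = 57.7 / 7.0 = 8.242857
Decay factor = 0.5^8.242857 = 0.00330106
C(t) = 396.0 * 0.00330106 = 1.307 ng/mL

1.307


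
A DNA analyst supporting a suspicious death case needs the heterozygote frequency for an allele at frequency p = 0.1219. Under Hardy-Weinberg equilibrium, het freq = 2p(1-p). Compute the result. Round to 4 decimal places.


Hardy-Weinberg heterozygote frequency:
q = 1 - p = 1 - 0.1219 = 0.8781
2pq = 2 * 0.1219 * 0.8781 = 0.2141

0.2141
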